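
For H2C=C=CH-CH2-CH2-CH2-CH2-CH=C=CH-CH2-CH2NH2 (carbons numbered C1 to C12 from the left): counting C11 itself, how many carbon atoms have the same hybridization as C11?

6

C11 is sp3 (only σ bonds).
C1: sp2
C2: sp
C3: sp2
C4: sp3 ✓
C5: sp3 ✓
C6: sp3 ✓
C7: sp3 ✓
C8: sp2
C9: sp
C10: sp2
C11: sp3 ✓
C12: sp3 ✓
6 carbons are sp3.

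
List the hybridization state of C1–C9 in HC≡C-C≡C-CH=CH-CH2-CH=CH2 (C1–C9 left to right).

C1 sp, C2 sp, C3 sp, C4 sp, C5 sp2, C6 sp2, C7 sp3, C8 sp2, C9 sp2

C1 (2 σ bonds, plus two π bonds) has steric number 2: sp.
C2: 2 σ bonds, plus two π bonds; 2 regions of electron density → sp.
C3: 2 σ bonds, plus two π bonds; 2 regions of electron density → sp.
C4 carries 2 σ bonds, plus two π bonds, giving a steric number of 2, so it is sp.
C5 — 3 σ bonds, plus one π bond. Steric number 3, so sp2.
C6 (3 σ bonds, plus one π bond) has steric number 3: sp2.
C7 is sp3: 4 σ bonds, 4 electron-density regions.
C8 (3 σ bonds, plus one π bond) has steric number 3: sp2.
C9 carries 3 σ bonds, plus one π bond, giving a steric number of 3, so it is sp2.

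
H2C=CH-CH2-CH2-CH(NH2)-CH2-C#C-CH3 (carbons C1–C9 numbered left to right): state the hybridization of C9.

sp³

C9: 4 σ bonds — 4 electron domains, sp3.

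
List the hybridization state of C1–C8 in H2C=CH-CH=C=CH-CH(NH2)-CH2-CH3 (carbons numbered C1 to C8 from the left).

C1 sp2, C2 sp2, C3 sp2, C4 sp, C5 sp2, C6 sp3, C7 sp3, C8 sp3

C1 carries 3 σ bonds, plus one π bond, giving a steric number of 3, so it is sp2.
C2: 3 σ bonds, plus one π bond; 3 regions of electron density → sp2.
C3 (3 σ bonds, plus one π bond) has steric number 3: sp2.
C4: 2 σ bonds, plus two π bonds; 2 regions of electron density → sp.
C5 — 3 σ bonds, plus one π bond. Steric number 3, so sp2.
C6 is sp3: 4 σ bonds, 4 electron-density regions.
C7 — 4 σ bonds. Steric number 4, so sp3.
C8 is sp3: 4 σ bonds, 4 electron-density regions.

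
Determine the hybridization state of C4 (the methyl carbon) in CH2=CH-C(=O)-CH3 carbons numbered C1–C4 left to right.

C4 (the methyl carbon) (4 σ bonds) has steric number 4: sp3.

sp3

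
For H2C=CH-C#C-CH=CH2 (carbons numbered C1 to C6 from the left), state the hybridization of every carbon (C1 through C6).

C1 sp2, C2 sp2, C3 sp, C4 sp, C5 sp2, C6 sp2

C1 carries 3 σ bonds, plus one π bond, giving a steric number of 3, so it is sp2.
C2 — 3 σ bonds, plus one π bond. Steric number 3, so sp2.
C3: 2 σ bonds, plus two π bonds — 2 electron domains, sp.
C4 is sp: 2 σ bonds, plus two π bonds, 2 electron-density regions.
C5 (3 σ bonds, plus one π bond) has steric number 3: sp2.
C6: 3 σ bonds, plus one π bond — 3 electron domains, sp2.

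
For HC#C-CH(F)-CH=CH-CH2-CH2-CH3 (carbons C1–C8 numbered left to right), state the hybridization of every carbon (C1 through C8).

C1: 2 σ bonds, plus two π bonds; 2 regions of electron density → sp.
C2 is sp: 2 σ bonds, plus two π bonds, 2 electron-density regions.
C3 — 4 σ bonds. Steric number 4, so sp3.
C4 is sp2: 3 σ bonds, plus one π bond, 3 electron-density regions.
C5 carries 3 σ bonds, plus one π bond, giving a steric number of 3, so it is sp2.
C6: 4 σ bonds; 4 regions of electron density → sp3.
C7 (4 σ bonds) has steric number 4: sp3.
C8 is sp3: 4 σ bonds, 4 electron-density regions.

C1 sp, C2 sp, C3 sp3, C4 sp2, C5 sp2, C6 sp3, C7 sp3, C8 sp3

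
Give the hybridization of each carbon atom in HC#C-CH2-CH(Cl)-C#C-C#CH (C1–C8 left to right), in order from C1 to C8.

C1 sp, C2 sp, C3 sp3, C4 sp3, C5 sp, C6 sp, C7 sp, C8 sp

C1 carries 2 σ bonds, plus two π bonds, giving a steric number of 2, so it is sp.
C2: 2 σ bonds, plus two π bonds; 2 regions of electron density → sp.
C3: 4 σ bonds — 4 electron domains, sp3.
C4 has 4 σ bonds: steric number 4 → sp3.
C5 (2 σ bonds, plus two π bonds) has steric number 2: sp.
C6: 2 σ bonds, plus two π bonds; 2 regions of electron density → sp.
C7 carries 2 σ bonds, plus two π bonds, giving a steric number of 2, so it is sp.
C8 is sp: 2 σ bonds, plus two π bonds, 2 electron-density regions.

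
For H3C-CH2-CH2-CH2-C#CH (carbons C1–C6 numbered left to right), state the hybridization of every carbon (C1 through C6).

C1 (4 σ bonds) has steric number 4: sp3.
C2 — 4 σ bonds. Steric number 4, so sp3.
C3 has 4 σ bonds: steric number 4 → sp3.
C4 — 4 σ bonds. Steric number 4, so sp3.
C5 is sp: 2 σ bonds, plus two π bonds, 2 electron-density regions.
C6 has 2 σ bonds, plus two π bonds: steric number 2 → sp.

C1 sp3, C2 sp3, C3 sp3, C4 sp3, C5 sp, C6 sp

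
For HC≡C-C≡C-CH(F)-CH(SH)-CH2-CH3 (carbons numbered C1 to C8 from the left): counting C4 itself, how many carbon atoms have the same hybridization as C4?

C4 is sp (two π bonds).
C1: sp ✓
C2: sp ✓
C3: sp ✓
C4: sp ✓
C5: sp3
C6: sp3
C7: sp3
C8: sp3
4 carbons are sp.

4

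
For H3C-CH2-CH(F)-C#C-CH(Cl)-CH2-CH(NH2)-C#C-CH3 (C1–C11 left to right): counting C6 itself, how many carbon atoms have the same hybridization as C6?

C6 is sp3 (only σ bonds).
C1: sp3 ✓
C2: sp3 ✓
C3: sp3 ✓
C4: sp
C5: sp
C6: sp3 ✓
C7: sp3 ✓
C8: sp3 ✓
C9: sp
C10: sp
C11: sp3 ✓
7 carbons are sp3.

7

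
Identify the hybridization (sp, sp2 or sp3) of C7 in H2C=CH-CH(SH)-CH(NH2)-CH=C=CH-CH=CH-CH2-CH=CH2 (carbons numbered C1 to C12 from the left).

sp²

C7: 3 σ bonds, plus one π bond — 3 electron domains, sp2.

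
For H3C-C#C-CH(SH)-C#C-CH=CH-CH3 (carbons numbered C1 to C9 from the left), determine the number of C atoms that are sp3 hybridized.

C1: sp3 ✓
C2: sp
C3: sp
C4: sp3 ✓
C5: sp
C6: sp
C7: sp2
C8: sp2
C9: sp3 ✓
C1, C4, C9 → 3 sp3 carbons.

3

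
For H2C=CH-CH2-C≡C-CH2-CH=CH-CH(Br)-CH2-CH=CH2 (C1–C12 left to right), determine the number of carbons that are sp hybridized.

C1: sp2
C2: sp2
C3: sp3
C4: sp ✓
C5: sp ✓
C6: sp3
C7: sp2
C8: sp2
C9: sp3
C10: sp3
C11: sp2
C12: sp2
C4, C5 → 2 sp carbons.

2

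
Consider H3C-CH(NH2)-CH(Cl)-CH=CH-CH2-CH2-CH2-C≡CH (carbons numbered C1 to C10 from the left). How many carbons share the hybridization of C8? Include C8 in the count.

C8 is sp3 (only σ bonds).
C1: sp3 ✓
C2: sp3 ✓
C3: sp3 ✓
C4: sp2
C5: sp2
C6: sp3 ✓
C7: sp3 ✓
C8: sp3 ✓
C9: sp
C10: sp
6 carbons are sp3.

6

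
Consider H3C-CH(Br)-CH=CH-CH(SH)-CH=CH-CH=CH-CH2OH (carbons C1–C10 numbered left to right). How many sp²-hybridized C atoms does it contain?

C1: sp3
C2: sp3
C3: sp2 ✓
C4: sp2 ✓
C5: sp3
C6: sp2 ✓
C7: sp2 ✓
C8: sp2 ✓
C9: sp2 ✓
C10: sp3
C3, C4, C6, C7, C8, C9 → 6 sp2 carbons.

6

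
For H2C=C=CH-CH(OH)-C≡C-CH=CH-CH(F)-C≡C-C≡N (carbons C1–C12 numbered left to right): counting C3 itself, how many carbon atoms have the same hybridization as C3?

C3 is sp2 (one π bond).
C1: sp2 ✓
C2: sp
C3: sp2 ✓
C4: sp3
C5: sp
C6: sp
C7: sp2 ✓
C8: sp2 ✓
C9: sp3
C10: sp
C11: sp
C12: sp
4 carbons are sp2.

4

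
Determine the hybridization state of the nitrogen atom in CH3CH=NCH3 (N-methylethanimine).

sp²

Two σ bonds + one lone pair = steric number 3 → sp2.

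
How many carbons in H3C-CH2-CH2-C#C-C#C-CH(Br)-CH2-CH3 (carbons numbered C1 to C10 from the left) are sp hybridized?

4

C1: sp3
C2: sp3
C3: sp3
C4: sp ✓
C5: sp ✓
C6: sp ✓
C7: sp ✓
C8: sp3
C9: sp3
C10: sp3
C4, C5, C6, C7 → 4 sp carbons.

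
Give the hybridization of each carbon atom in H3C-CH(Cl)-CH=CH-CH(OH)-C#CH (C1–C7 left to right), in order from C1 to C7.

C1 carries 4 σ bonds, giving a steric number of 4, so it is sp3.
C2 has 4 σ bonds: steric number 4 → sp3.
C3 — 3 σ bonds, plus one π bond. Steric number 3, so sp2.
C4 has 3 σ bonds, plus one π bond: steric number 3 → sp2.
C5 is sp3: 4 σ bonds, 4 electron-density regions.
C6 carries 2 σ bonds, plus two π bonds, giving a steric number of 2, so it is sp.
C7 is sp: 2 σ bonds, plus two π bonds, 2 electron-density regions.

C1 sp3, C2 sp3, C3 sp2, C4 sp2, C5 sp3, C6 sp, C7 sp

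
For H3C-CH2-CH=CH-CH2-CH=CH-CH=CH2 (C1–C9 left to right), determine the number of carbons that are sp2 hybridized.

C1: sp3
C2: sp3
C3: sp2 ✓
C4: sp2 ✓
C5: sp3
C6: sp2 ✓
C7: sp2 ✓
C8: sp2 ✓
C9: sp2 ✓
C3, C4, C6, C7, C8, C9 → 6 sp2 carbons.

6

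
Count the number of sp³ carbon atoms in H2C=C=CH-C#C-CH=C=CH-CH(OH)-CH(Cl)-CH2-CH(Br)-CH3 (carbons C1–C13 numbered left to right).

5

C1: sp2
C2: sp
C3: sp2
C4: sp
C5: sp
C6: sp2
C7: sp
C8: sp2
C9: sp3 ✓
C10: sp3 ✓
C11: sp3 ✓
C12: sp3 ✓
C13: sp3 ✓
C9, C10, C11, C12, C13 → 5 sp3 carbons.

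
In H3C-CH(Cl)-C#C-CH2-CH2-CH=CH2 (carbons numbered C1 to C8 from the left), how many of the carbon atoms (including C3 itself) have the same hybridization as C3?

C3 is sp (two π bonds).
C1: sp3
C2: sp3
C3: sp ✓
C4: sp ✓
C5: sp3
C6: sp3
C7: sp2
C8: sp2
2 carbons are sp.

2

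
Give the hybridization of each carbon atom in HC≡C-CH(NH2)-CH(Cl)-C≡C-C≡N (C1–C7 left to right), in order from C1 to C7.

C1 — 2 σ bonds, plus two π bonds. Steric number 2, so sp.
C2 carries 2 σ bonds, plus two π bonds, giving a steric number of 2, so it is sp.
C3 is sp3: 4 σ bonds, 4 electron-density regions.
C4: 4 σ bonds — 4 electron domains, sp3.
C5: 2 σ bonds, plus two π bonds — 2 electron domains, sp.
C6 — 2 σ bonds, plus two π bonds. Steric number 2, so sp.
C7 has 2 σ bonds, plus two π bonds: steric number 2 → sp.

C1 sp, C2 sp, C3 sp3, C4 sp3, C5 sp, C6 sp, C7 sp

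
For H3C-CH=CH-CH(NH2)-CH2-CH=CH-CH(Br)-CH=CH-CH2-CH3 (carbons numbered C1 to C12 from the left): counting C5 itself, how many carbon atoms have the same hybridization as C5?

C5 is sp3 (only σ bonds).
C1: sp3 ✓
C2: sp2
C3: sp2
C4: sp3 ✓
C5: sp3 ✓
C6: sp2
C7: sp2
C8: sp3 ✓
C9: sp2
C10: sp2
C11: sp3 ✓
C12: sp3 ✓
6 carbons are sp3.

6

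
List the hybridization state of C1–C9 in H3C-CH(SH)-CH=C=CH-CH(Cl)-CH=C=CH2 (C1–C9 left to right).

C1 sp3, C2 sp3, C3 sp2, C4 sp, C5 sp2, C6 sp3, C7 sp2, C8 sp, C9 sp2

C1: 4 σ bonds — 4 electron domains, sp3.
C2 has 4 σ bonds: steric number 4 → sp3.
C3 carries 3 σ bonds, plus one π bond, giving a steric number of 3, so it is sp2.
C4 carries 2 σ bonds, plus two π bonds, giving a steric number of 2, so it is sp.
C5 (3 σ bonds, plus one π bond) has steric number 3: sp2.
C6: 4 σ bonds; 4 regions of electron density → sp3.
C7 carries 3 σ bonds, plus one π bond, giving a steric number of 3, so it is sp2.
C8 is sp: 2 σ bonds, plus two π bonds, 2 electron-density regions.
C9 (3 σ bonds, plus one π bond) has steric number 3: sp2.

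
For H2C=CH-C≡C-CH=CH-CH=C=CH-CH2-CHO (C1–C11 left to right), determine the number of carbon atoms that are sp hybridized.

C1: sp2
C2: sp2
C3: sp ✓
C4: sp ✓
C5: sp2
C6: sp2
C7: sp2
C8: sp ✓
C9: sp2
C10: sp3
C11: sp2
C3, C4, C8 → 3 sp carbons.

3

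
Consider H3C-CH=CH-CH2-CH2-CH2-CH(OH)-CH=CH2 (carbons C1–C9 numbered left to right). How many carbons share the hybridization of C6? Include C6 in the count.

5

C6 is sp3 (only σ bonds).
C1: sp3 ✓
C2: sp2
C3: sp2
C4: sp3 ✓
C5: sp3 ✓
C6: sp3 ✓
C7: sp3 ✓
C8: sp2
C9: sp2
5 carbons are sp3.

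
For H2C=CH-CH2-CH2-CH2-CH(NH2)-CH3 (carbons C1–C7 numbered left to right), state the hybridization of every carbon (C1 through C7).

C1: 3 σ bonds, plus one π bond — 3 electron domains, sp2.
C2 — 3 σ bonds, plus one π bond. Steric number 3, so sp2.
C3 has 4 σ bonds: steric number 4 → sp3.
C4 has 4 σ bonds: steric number 4 → sp3.
C5 (4 σ bonds) has steric number 4: sp3.
C6 (4 σ bonds) has steric number 4: sp3.
C7: 4 σ bonds — 4 electron domains, sp3.

C1 sp2, C2 sp2, C3 sp3, C4 sp3, C5 sp3, C6 sp3, C7 sp3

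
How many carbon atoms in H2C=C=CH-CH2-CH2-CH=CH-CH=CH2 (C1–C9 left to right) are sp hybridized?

1

C1: sp2
C2: sp ✓
C3: sp2
C4: sp3
C5: sp3
C6: sp2
C7: sp2
C8: sp2
C9: sp2
C2 → 1 sp carbon.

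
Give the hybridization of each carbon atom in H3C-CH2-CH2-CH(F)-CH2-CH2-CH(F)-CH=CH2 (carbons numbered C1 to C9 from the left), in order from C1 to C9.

C1 sp3, C2 sp3, C3 sp3, C4 sp3, C5 sp3, C6 sp3, C7 sp3, C8 sp2, C9 sp2

C1: 4 σ bonds; 4 regions of electron density → sp3.
C2 is sp3: 4 σ bonds, 4 electron-density regions.
C3: 4 σ bonds — 4 electron domains, sp3.
C4: 4 σ bonds; 4 regions of electron density → sp3.
C5 — 4 σ bonds. Steric number 4, so sp3.
C6: 4 σ bonds; 4 regions of electron density → sp3.
C7: 4 σ bonds — 4 electron domains, sp3.
C8 has 3 σ bonds, plus one π bond: steric number 3 → sp2.
C9 is sp2: 3 σ bonds, plus one π bond, 3 electron-density regions.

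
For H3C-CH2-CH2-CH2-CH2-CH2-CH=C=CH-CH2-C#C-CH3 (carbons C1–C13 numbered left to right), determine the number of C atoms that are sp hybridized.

3

C1: sp3
C2: sp3
C3: sp3
C4: sp3
C5: sp3
C6: sp3
C7: sp2
C8: sp ✓
C9: sp2
C10: sp3
C11: sp ✓
C12: sp ✓
C13: sp3
C8, C11, C12 → 3 sp carbons.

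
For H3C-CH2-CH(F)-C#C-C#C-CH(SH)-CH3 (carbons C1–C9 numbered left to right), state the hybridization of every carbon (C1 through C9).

C1 has 4 σ bonds: steric number 4 → sp3.
C2: 4 σ bonds; 4 regions of electron density → sp3.
C3: 4 σ bonds — 4 electron domains, sp3.
C4 carries 2 σ bonds, plus two π bonds, giving a steric number of 2, so it is sp.
C5: 2 σ bonds, plus two π bonds — 2 electron domains, sp.
C6 — 2 σ bonds, plus two π bonds. Steric number 2, so sp.
C7 (2 σ bonds, plus two π bonds) has steric number 2: sp.
C8: 4 σ bonds — 4 electron domains, sp3.
C9 (4 σ bonds) has steric number 4: sp3.

C1 sp3, C2 sp3, C3 sp3, C4 sp, C5 sp, C6 sp, C7 sp, C8 sp3, C9 sp3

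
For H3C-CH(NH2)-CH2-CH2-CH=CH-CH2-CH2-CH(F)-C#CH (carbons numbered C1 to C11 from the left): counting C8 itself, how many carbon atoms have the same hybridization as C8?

7

C8 is sp3 (only σ bonds).
C1: sp3 ✓
C2: sp3 ✓
C3: sp3 ✓
C4: sp3 ✓
C5: sp2
C6: sp2
C7: sp3 ✓
C8: sp3 ✓
C9: sp3 ✓
C10: sp
C11: sp
7 carbons are sp3.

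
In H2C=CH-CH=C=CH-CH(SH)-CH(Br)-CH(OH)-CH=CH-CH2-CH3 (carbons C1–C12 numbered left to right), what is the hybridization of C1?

C1 — 3 σ bonds, plus one π bond. Steric number 3, so sp2.

sp^2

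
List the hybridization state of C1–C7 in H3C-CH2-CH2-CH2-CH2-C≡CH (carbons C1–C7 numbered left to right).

C1 (4 σ bonds) has steric number 4: sp3.
C2: 4 σ bonds; 4 regions of electron density → sp3.
C3 — 4 σ bonds. Steric number 4, so sp3.
C4 is sp3: 4 σ bonds, 4 electron-density regions.
C5: 4 σ bonds; 4 regions of electron density → sp3.
C6 — 2 σ bonds, plus two π bonds. Steric number 2, so sp.
C7 — 2 σ bonds, plus two π bonds. Steric number 2, so sp.

C1 sp3, C2 sp3, C3 sp3, C4 sp3, C5 sp3, C6 sp, C7 sp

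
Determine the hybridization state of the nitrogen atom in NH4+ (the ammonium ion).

Four σ bonds, no lone pair → sp3, tetrahedral.

sp^3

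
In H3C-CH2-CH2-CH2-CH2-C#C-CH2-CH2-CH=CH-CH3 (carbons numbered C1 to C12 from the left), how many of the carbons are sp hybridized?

C1: sp3
C2: sp3
C3: sp3
C4: sp3
C5: sp3
C6: sp ✓
C7: sp ✓
C8: sp3
C9: sp3
C10: sp2
C11: sp2
C12: sp3
C6, C7 → 2 sp carbons.

2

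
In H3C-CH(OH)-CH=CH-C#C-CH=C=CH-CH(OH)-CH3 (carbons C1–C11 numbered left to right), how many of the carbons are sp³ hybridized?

4

C1: sp3 ✓
C2: sp3 ✓
C3: sp2
C4: sp2
C5: sp
C6: sp
C7: sp2
C8: sp
C9: sp2
C10: sp3 ✓
C11: sp3 ✓
C1, C2, C10, C11 → 4 sp3 carbons.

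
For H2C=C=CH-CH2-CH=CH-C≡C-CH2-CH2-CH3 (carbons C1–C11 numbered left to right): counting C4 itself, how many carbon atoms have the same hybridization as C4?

4

C4 is sp3 (only σ bonds).
C1: sp2
C2: sp
C3: sp2
C4: sp3 ✓
C5: sp2
C6: sp2
C7: sp
C8: sp
C9: sp3 ✓
C10: sp3 ✓
C11: sp3 ✓
4 carbons are sp3.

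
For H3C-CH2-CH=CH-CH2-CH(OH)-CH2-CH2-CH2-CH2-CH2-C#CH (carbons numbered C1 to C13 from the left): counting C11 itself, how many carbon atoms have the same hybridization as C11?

9

C11 is sp3 (only σ bonds).
C1: sp3 ✓
C2: sp3 ✓
C3: sp2
C4: sp2
C5: sp3 ✓
C6: sp3 ✓
C7: sp3 ✓
C8: sp3 ✓
C9: sp3 ✓
C10: sp3 ✓
C11: sp3 ✓
C12: sp
C13: sp
9 carbons are sp3.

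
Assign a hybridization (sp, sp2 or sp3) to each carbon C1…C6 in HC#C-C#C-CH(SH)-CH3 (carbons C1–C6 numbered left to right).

C1: 2 σ bonds, plus two π bonds; 2 regions of electron density → sp.
C2: 2 σ bonds, plus two π bonds — 2 electron domains, sp.
C3: 2 σ bonds, plus two π bonds — 2 electron domains, sp.
C4 carries 2 σ bonds, plus two π bonds, giving a steric number of 2, so it is sp.
C5 carries 4 σ bonds, giving a steric number of 4, so it is sp3.
C6: 4 σ bonds; 4 regions of electron density → sp3.

C1 sp, C2 sp, C3 sp, C4 sp, C5 sp3, C6 sp3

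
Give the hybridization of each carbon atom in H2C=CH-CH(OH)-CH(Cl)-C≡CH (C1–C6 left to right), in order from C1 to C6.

C1 sp2, C2 sp2, C3 sp3, C4 sp3, C5 sp, C6 sp

C1 (3 σ bonds, plus one π bond) has steric number 3: sp2.
C2: 3 σ bonds, plus one π bond; 3 regions of electron density → sp2.
C3 (4 σ bonds) has steric number 4: sp3.
C4 is sp3: 4 σ bonds, 4 electron-density regions.
C5 carries 2 σ bonds, plus two π bonds, giving a steric number of 2, so it is sp.
C6 (2 σ bonds, plus two π bonds) has steric number 2: sp.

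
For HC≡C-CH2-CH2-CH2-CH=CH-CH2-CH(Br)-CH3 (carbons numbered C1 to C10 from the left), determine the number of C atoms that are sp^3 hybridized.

6

C1: sp
C2: sp
C3: sp3 ✓
C4: sp3 ✓
C5: sp3 ✓
C6: sp2
C7: sp2
C8: sp3 ✓
C9: sp3 ✓
C10: sp3 ✓
C3, C4, C5, C8, C9, C10 → 6 sp3 carbons.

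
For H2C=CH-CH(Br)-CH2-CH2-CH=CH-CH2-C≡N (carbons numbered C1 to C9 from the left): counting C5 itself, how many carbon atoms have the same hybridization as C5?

C5 is sp3 (only σ bonds).
C1: sp2
C2: sp2
C3: sp3 ✓
C4: sp3 ✓
C5: sp3 ✓
C6: sp2
C7: sp2
C8: sp3 ✓
C9: sp
4 carbons are sp3.

4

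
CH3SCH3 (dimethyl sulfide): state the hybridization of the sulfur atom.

sp³

The sulfur atom — 2 σ bonds and 2 lone pairs. Steric number 4, so sp3.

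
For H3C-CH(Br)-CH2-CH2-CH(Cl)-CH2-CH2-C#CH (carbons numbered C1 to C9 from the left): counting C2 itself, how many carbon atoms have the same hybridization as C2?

7

C2 is sp3 (only σ bonds).
C1: sp3 ✓
C2: sp3 ✓
C3: sp3 ✓
C4: sp3 ✓
C5: sp3 ✓
C6: sp3 ✓
C7: sp3 ✓
C8: sp
C9: sp
7 carbons are sp3.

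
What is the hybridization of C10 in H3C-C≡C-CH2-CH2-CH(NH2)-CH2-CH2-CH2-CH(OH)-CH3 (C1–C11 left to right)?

C10 has 4 σ bonds: steric number 4 → sp3.

sp³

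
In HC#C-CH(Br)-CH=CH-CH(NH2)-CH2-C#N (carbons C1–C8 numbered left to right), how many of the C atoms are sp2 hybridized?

C1: sp
C2: sp
C3: sp3
C4: sp2 ✓
C5: sp2 ✓
C6: sp3
C7: sp3
C8: sp
C4, C5 → 2 sp2 carbons.

2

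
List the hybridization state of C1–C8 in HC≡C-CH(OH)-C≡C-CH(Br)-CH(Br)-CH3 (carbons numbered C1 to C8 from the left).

C1 has 2 σ bonds, plus two π bonds: steric number 2 → sp.
C2 — 2 σ bonds, plus two π bonds. Steric number 2, so sp.
C3 carries 4 σ bonds, giving a steric number of 4, so it is sp3.
C4: 2 σ bonds, plus two π bonds; 2 regions of electron density → sp.
C5: 2 σ bonds, plus two π bonds; 2 regions of electron density → sp.
C6 (4 σ bonds) has steric number 4: sp3.
C7: 4 σ bonds; 4 regions of electron density → sp3.
C8 has 4 σ bonds: steric number 4 → sp3.

C1 sp, C2 sp, C3 sp3, C4 sp, C5 sp, C6 sp3, C7 sp3, C8 sp3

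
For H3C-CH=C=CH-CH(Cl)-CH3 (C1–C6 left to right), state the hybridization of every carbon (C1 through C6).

C1 — 4 σ bonds. Steric number 4, so sp3.
C2 (3 σ bonds, plus one π bond) has steric number 3: sp2.
C3 carries 2 σ bonds, plus two π bonds, giving a steric number of 2, so it is sp.
C4 carries 3 σ bonds, plus one π bond, giving a steric number of 3, so it is sp2.
C5 — 4 σ bonds. Steric number 4, so sp3.
C6: 4 σ bonds — 4 electron domains, sp3.

C1 sp3, C2 sp2, C3 sp, C4 sp2, C5 sp3, C6 sp3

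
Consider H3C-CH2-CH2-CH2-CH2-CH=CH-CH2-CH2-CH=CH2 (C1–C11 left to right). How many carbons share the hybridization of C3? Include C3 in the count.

7

C3 is sp3 (only σ bonds).
C1: sp3 ✓
C2: sp3 ✓
C3: sp3 ✓
C4: sp3 ✓
C5: sp3 ✓
C6: sp2
C7: sp2
C8: sp3 ✓
C9: sp3 ✓
C10: sp2
C11: sp2
7 carbons are sp3.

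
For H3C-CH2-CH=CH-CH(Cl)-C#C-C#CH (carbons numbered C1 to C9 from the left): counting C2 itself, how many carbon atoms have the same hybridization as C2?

3

C2 is sp3 (only σ bonds).
C1: sp3 ✓
C2: sp3 ✓
C3: sp2
C4: sp2
C5: sp3 ✓
C6: sp
C7: sp
C8: sp
C9: sp
3 carbons are sp3.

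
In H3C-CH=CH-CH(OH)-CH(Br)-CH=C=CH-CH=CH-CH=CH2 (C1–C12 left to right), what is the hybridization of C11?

sp²

C11: 3 σ bonds, plus one π bond — 3 electron domains, sp2.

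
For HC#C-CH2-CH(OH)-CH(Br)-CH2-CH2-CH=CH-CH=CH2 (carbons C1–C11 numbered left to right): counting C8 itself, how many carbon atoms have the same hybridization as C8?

C8 is sp2 (one π bond).
C1: sp
C2: sp
C3: sp3
C4: sp3
C5: sp3
C6: sp3
C7: sp3
C8: sp2 ✓
C9: sp2 ✓
C10: sp2 ✓
C11: sp2 ✓
4 carbons are sp2.

4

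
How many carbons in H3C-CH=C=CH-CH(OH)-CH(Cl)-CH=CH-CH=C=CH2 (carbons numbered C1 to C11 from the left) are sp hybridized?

2

C1: sp3
C2: sp2
C3: sp ✓
C4: sp2
C5: sp3
C6: sp3
C7: sp2
C8: sp2
C9: sp2
C10: sp ✓
C11: sp2
C3, C10 → 2 sp carbons.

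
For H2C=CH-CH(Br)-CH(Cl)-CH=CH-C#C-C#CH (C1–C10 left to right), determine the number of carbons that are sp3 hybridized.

2

C1: sp2
C2: sp2
C3: sp3 ✓
C4: sp3 ✓
C5: sp2
C6: sp2
C7: sp
C8: sp
C9: sp
C10: sp
C3, C4 → 2 sp3 carbons.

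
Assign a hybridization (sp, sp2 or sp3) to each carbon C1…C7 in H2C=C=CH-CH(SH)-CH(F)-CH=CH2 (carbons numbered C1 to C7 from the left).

C1 sp2, C2 sp, C3 sp2, C4 sp3, C5 sp3, C6 sp2, C7 sp2

C1: 3 σ bonds, plus one π bond; 3 regions of electron density → sp2.
C2 is sp: 2 σ bonds, plus two π bonds, 2 electron-density regions.
C3: 3 σ bonds, plus one π bond — 3 electron domains, sp2.
C4: 4 σ bonds; 4 regions of electron density → sp3.
C5: 4 σ bonds — 4 electron domains, sp3.
C6 carries 3 σ bonds, plus one π bond, giving a steric number of 3, so it is sp2.
C7 (3 σ bonds, plus one π bond) has steric number 3: sp2.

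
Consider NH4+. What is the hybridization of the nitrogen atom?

sp³

Four σ bonds, no lone pair → sp3, tetrahedral.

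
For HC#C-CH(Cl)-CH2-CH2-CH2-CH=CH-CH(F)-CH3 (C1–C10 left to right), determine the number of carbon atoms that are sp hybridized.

C1: sp ✓
C2: sp ✓
C3: sp3
C4: sp3
C5: sp3
C6: sp3
C7: sp2
C8: sp2
C9: sp3
C10: sp3
C1, C2 → 2 sp carbons.

2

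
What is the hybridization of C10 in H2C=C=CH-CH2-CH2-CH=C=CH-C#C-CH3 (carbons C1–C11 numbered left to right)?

sp

C10 carries 2 σ bonds, plus two π bonds, giving a steric number of 2, so it is sp.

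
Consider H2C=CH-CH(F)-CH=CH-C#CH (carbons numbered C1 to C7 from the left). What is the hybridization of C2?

sp²

C2: 3 σ bonds, plus one π bond; 3 regions of electron density → sp2.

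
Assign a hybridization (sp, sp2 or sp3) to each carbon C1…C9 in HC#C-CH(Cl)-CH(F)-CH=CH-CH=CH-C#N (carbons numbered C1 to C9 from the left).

C1 is sp: 2 σ bonds, plus two π bonds, 2 electron-density regions.
C2 (2 σ bonds, plus two π bonds) has steric number 2: sp.
C3: 4 σ bonds — 4 electron domains, sp3.
C4 — 4 σ bonds. Steric number 4, so sp3.
C5 — 3 σ bonds, plus one π bond. Steric number 3, so sp2.
C6 has 3 σ bonds, plus one π bond: steric number 3 → sp2.
C7 has 3 σ bonds, plus one π bond: steric number 3 → sp2.
C8 carries 3 σ bonds, plus one π bond, giving a steric number of 3, so it is sp2.
C9 — 2 σ bonds, plus two π bonds. Steric number 2, so sp.

C1 sp, C2 sp, C3 sp3, C4 sp3, C5 sp2, C6 sp2, C7 sp2, C8 sp2, C9 sp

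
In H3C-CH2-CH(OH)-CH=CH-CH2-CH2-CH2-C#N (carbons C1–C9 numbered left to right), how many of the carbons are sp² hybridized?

2

C1: sp3
C2: sp3
C3: sp3
C4: sp2 ✓
C5: sp2 ✓
C6: sp3
C7: sp3
C8: sp3
C9: sp
C4, C5 → 2 sp2 carbons.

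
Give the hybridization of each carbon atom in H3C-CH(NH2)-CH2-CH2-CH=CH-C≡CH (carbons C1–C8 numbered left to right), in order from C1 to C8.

C1 carries 4 σ bonds, giving a steric number of 4, so it is sp3.
C2 carries 4 σ bonds, giving a steric number of 4, so it is sp3.
C3 (4 σ bonds) has steric number 4: sp3.
C4: 4 σ bonds — 4 electron domains, sp3.
C5: 3 σ bonds, plus one π bond — 3 electron domains, sp2.
C6: 3 σ bonds, plus one π bond; 3 regions of electron density → sp2.
C7 has 2 σ bonds, plus two π bonds: steric number 2 → sp.
C8 has 2 σ bonds, plus two π bonds: steric number 2 → sp.

C1 sp3, C2 sp3, C3 sp3, C4 sp3, C5 sp2, C6 sp2, C7 sp, C8 sp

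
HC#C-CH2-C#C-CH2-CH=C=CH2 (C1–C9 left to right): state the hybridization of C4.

C4: 2 σ bonds, plus two π bonds — 2 electron domains, sp.

sp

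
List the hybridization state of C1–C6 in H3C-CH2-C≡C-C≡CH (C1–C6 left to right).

C1 sp3, C2 sp3, C3 sp, C4 sp, C5 sp, C6 sp

C1 carries 4 σ bonds, giving a steric number of 4, so it is sp3.
C2 is sp3: 4 σ bonds, 4 electron-density regions.
C3 has 2 σ bonds, plus two π bonds: steric number 2 → sp.
C4 has 2 σ bonds, plus two π bonds: steric number 2 → sp.
C5 has 2 σ bonds, plus two π bonds: steric number 2 → sp.
C6: 2 σ bonds, plus two π bonds — 2 electron domains, sp.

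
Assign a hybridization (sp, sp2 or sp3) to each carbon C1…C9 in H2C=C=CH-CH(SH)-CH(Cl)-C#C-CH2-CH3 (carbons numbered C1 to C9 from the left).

C1 sp2, C2 sp, C3 sp2, C4 sp3, C5 sp3, C6 sp, C7 sp, C8 sp3, C9 sp3

C1: 3 σ bonds, plus one π bond — 3 electron domains, sp2.
C2 (2 σ bonds, plus two π bonds) has steric number 2: sp.
C3: 3 σ bonds, plus one π bond — 3 electron domains, sp2.
C4: 4 σ bonds; 4 regions of electron density → sp3.
C5 has 4 σ bonds: steric number 4 → sp3.
C6 — 2 σ bonds, plus two π bonds. Steric number 2, so sp.
C7 carries 2 σ bonds, plus two π bonds, giving a steric number of 2, so it is sp.
C8 has 4 σ bonds: steric number 4 → sp3.
C9: 4 σ bonds — 4 electron domains, sp3.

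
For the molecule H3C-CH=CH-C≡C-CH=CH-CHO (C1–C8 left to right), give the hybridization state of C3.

C3 has 3 σ bonds, plus one π bond: steric number 3 → sp2.

sp^2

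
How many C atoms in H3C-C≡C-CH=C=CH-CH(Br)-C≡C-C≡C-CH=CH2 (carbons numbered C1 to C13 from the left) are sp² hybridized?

C1: sp3
C2: sp
C3: sp
C4: sp2 ✓
C5: sp
C6: sp2 ✓
C7: sp3
C8: sp
C9: sp
C10: sp
C11: sp
C12: sp2 ✓
C13: sp2 ✓
C4, C6, C12, C13 → 4 sp2 carbons.

4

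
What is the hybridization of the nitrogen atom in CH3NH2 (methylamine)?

sp^3

Three σ bonds + one lone pair = steric number 4 → sp3.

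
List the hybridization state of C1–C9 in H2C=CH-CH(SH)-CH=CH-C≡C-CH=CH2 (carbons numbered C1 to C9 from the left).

C1 has 3 σ bonds, plus one π bond: steric number 3 → sp2.
C2: 3 σ bonds, plus one π bond — 3 electron domains, sp2.
C3 has 4 σ bonds: steric number 4 → sp3.
C4 is sp2: 3 σ bonds, plus one π bond, 3 electron-density regions.
C5: 3 σ bonds, plus one π bond — 3 electron domains, sp2.
C6: 2 σ bonds, plus two π bonds — 2 electron domains, sp.
C7 (2 σ bonds, plus two π bonds) has steric number 2: sp.
C8 — 3 σ bonds, plus one π bond. Steric number 3, so sp2.
C9: 3 σ bonds, plus one π bond — 3 electron domains, sp2.

C1 sp2, C2 sp2, C3 sp3, C4 sp2, C5 sp2, C6 sp, C7 sp, C8 sp2, C9 sp2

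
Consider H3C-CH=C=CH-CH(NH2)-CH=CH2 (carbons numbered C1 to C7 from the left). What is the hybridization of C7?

sp^2

C7: 3 σ bonds, plus one π bond; 3 regions of electron density → sp2.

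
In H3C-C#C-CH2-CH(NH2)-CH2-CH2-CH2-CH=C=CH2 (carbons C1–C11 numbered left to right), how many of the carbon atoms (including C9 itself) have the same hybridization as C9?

C9 is sp2 (one π bond).
C1: sp3
C2: sp
C3: sp
C4: sp3
C5: sp3
C6: sp3
C7: sp3
C8: sp3
C9: sp2 ✓
C10: sp
C11: sp2 ✓
2 carbons are sp2.

2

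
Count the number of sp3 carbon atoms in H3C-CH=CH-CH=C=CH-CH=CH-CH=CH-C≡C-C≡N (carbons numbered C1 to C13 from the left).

1

C1: sp3 ✓
C2: sp2
C3: sp2
C4: sp2
C5: sp
C6: sp2
C7: sp2
C8: sp2
C9: sp2
C10: sp2
C11: sp
C12: sp
C13: sp
C1 → 1 sp3 carbon.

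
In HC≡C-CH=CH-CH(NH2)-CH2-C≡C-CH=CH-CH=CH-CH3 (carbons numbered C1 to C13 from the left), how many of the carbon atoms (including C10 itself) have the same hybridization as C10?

C10 is sp2 (one π bond).
C1: sp
C2: sp
C3: sp2 ✓
C4: sp2 ✓
C5: sp3
C6: sp3
C7: sp
C8: sp
C9: sp2 ✓
C10: sp2 ✓
C11: sp2 ✓
C12: sp2 ✓
C13: sp3
6 carbons are sp2.

6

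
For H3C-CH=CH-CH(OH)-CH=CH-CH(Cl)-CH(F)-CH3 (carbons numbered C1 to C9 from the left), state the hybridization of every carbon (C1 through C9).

C1: 4 σ bonds — 4 electron domains, sp3.
C2 carries 3 σ bonds, plus one π bond, giving a steric number of 3, so it is sp2.
C3 (3 σ bonds, plus one π bond) has steric number 3: sp2.
C4 is sp3: 4 σ bonds, 4 electron-density regions.
C5: 3 σ bonds, plus one π bond — 3 electron domains, sp2.
C6: 3 σ bonds, plus one π bond; 3 regions of electron density → sp2.
C7: 4 σ bonds — 4 electron domains, sp3.
C8: 4 σ bonds — 4 electron domains, sp3.
C9: 4 σ bonds — 4 electron domains, sp3.

C1 sp3, C2 sp2, C3 sp2, C4 sp3, C5 sp2, C6 sp2, C7 sp3, C8 sp3, C9 sp3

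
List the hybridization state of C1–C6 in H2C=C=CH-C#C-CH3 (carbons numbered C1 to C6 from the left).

C1 sp2, C2 sp, C3 sp2, C4 sp, C5 sp, C6 sp3

C1 — 3 σ bonds, plus one π bond. Steric number 3, so sp2.
C2 is sp: 2 σ bonds, plus two π bonds, 2 electron-density regions.
C3: 3 σ bonds, plus one π bond — 3 electron domains, sp2.
C4 — 2 σ bonds, plus two π bonds. Steric number 2, so sp.
C5 (2 σ bonds, plus two π bonds) has steric number 2: sp.
C6 has 4 σ bonds: steric number 4 → sp3.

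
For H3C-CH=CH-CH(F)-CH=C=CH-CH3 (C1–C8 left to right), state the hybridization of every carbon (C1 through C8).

C1 sp3, C2 sp2, C3 sp2, C4 sp3, C5 sp2, C6 sp, C7 sp2, C8 sp3

C1: 4 σ bonds — 4 electron domains, sp3.
C2 carries 3 σ bonds, plus one π bond, giving a steric number of 3, so it is sp2.
C3: 3 σ bonds, plus one π bond; 3 regions of electron density → sp2.
C4: 4 σ bonds — 4 electron domains, sp3.
C5 has 3 σ bonds, plus one π bond: steric number 3 → sp2.
C6: 2 σ bonds, plus two π bonds; 2 regions of electron density → sp.
C7 is sp2: 3 σ bonds, plus one π bond, 3 electron-density regions.
C8: 4 σ bonds — 4 electron domains, sp3.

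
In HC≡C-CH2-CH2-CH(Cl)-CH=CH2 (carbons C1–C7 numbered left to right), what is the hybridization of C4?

C4: 4 σ bonds — 4 electron domains, sp3.

sp^3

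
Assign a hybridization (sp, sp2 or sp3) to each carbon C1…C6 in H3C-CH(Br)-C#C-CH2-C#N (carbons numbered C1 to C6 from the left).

C1 sp3, C2 sp3, C3 sp, C4 sp, C5 sp3, C6 sp

C1 carries 4 σ bonds, giving a steric number of 4, so it is sp3.
C2: 4 σ bonds; 4 regions of electron density → sp3.
C3 — 2 σ bonds, plus two π bonds. Steric number 2, so sp.
C4 (2 σ bonds, plus two π bonds) has steric number 2: sp.
C5 — 4 σ bonds. Steric number 4, so sp3.
C6 — 2 σ bonds, plus two π bonds. Steric number 2, so sp.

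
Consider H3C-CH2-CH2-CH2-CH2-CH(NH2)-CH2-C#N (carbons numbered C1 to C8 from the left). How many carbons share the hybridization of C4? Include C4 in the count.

7

C4 is sp3 (only σ bonds).
C1: sp3 ✓
C2: sp3 ✓
C3: sp3 ✓
C4: sp3 ✓
C5: sp3 ✓
C6: sp3 ✓
C7: sp3 ✓
C8: sp
7 carbons are sp3.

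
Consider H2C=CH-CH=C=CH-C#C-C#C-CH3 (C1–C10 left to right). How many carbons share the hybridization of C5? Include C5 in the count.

4

C5 is sp2 (one π bond).
C1: sp2 ✓
C2: sp2 ✓
C3: sp2 ✓
C4: sp
C5: sp2 ✓
C6: sp
C7: sp
C8: sp
C9: sp
C10: sp3
4 carbons are sp2.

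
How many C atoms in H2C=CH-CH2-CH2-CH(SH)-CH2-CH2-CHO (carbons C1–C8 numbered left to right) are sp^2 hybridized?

3

C1: sp2 ✓
C2: sp2 ✓
C3: sp3
C4: sp3
C5: sp3
C6: sp3
C7: sp3
C8: sp2 ✓
C1, C2, C8 → 3 sp2 carbons.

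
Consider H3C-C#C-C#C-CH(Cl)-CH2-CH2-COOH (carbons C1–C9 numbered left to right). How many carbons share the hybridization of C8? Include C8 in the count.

4

C8 is sp3 (only σ bonds).
C1: sp3 ✓
C2: sp
C3: sp
C4: sp
C5: sp
C6: sp3 ✓
C7: sp3 ✓
C8: sp3 ✓
C9: sp2
4 carbons are sp3.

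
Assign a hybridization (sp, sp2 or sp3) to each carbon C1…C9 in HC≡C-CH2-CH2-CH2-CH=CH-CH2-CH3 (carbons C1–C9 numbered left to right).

C1 sp, C2 sp, C3 sp3, C4 sp3, C5 sp3, C6 sp2, C7 sp2, C8 sp3, C9 sp3

C1 carries 2 σ bonds, plus two π bonds, giving a steric number of 2, so it is sp.
C2 is sp: 2 σ bonds, plus two π bonds, 2 electron-density regions.
C3 is sp3: 4 σ bonds, 4 electron-density regions.
C4 — 4 σ bonds. Steric number 4, so sp3.
C5: 4 σ bonds; 4 regions of electron density → sp3.
C6 — 3 σ bonds, plus one π bond. Steric number 3, so sp2.
C7 is sp2: 3 σ bonds, plus one π bond, 3 electron-density regions.
C8: 4 σ bonds — 4 electron domains, sp3.
C9 — 4 σ bonds. Steric number 4, so sp3.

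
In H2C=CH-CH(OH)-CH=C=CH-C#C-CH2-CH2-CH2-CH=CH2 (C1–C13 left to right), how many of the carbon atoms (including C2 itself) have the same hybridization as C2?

C2 is sp2 (one π bond).
C1: sp2 ✓
C2: sp2 ✓
C3: sp3
C4: sp2 ✓
C5: sp
C6: sp2 ✓
C7: sp
C8: sp
C9: sp3
C10: sp3
C11: sp3
C12: sp2 ✓
C13: sp2 ✓
6 carbons are sp2.

6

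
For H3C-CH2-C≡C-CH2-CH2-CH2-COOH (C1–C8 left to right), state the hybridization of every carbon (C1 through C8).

C1 sp3, C2 sp3, C3 sp, C4 sp, C5 sp3, C6 sp3, C7 sp3, C8 sp2

C1 carries 4 σ bonds, giving a steric number of 4, so it is sp3.
C2 — 4 σ bonds. Steric number 4, so sp3.
C3: 2 σ bonds, plus two π bonds; 2 regions of electron density → sp.
C4 carries 2 σ bonds, plus two π bonds, giving a steric number of 2, so it is sp.
C5: 4 σ bonds; 4 regions of electron density → sp3.
C6 (4 σ bonds) has steric number 4: sp3.
C7: 4 σ bonds; 4 regions of electron density → sp3.
C8 (3 σ bonds, plus one π bond) has steric number 3: sp2.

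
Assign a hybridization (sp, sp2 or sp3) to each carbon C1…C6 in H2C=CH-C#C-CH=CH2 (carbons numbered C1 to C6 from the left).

C1 (3 σ bonds, plus one π bond) has steric number 3: sp2.
C2 is sp2: 3 σ bonds, plus one π bond, 3 electron-density regions.
C3 (2 σ bonds, plus two π bonds) has steric number 2: sp.
C4 has 2 σ bonds, plus two π bonds: steric number 2 → sp.
C5: 3 σ bonds, plus one π bond — 3 electron domains, sp2.
C6 has 3 σ bonds, plus one π bond: steric number 3 → sp2.

C1 sp2, C2 sp2, C3 sp, C4 sp, C5 sp2, C6 sp2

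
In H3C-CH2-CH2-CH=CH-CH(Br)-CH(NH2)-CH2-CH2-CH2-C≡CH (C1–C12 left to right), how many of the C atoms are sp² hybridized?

C1: sp3
C2: sp3
C3: sp3
C4: sp2 ✓
C5: sp2 ✓
C6: sp3
C7: sp3
C8: sp3
C9: sp3
C10: sp3
C11: sp
C12: sp
C4, C5 → 2 sp2 carbons.

2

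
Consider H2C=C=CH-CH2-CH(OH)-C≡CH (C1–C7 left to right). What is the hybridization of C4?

sp^3

C4: 4 σ bonds — 4 electron domains, sp3.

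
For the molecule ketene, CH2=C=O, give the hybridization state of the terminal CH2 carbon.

sp2

The terminal CH2 carbon: 3 σ bonds, plus one π bond — 3 electron domains, sp2.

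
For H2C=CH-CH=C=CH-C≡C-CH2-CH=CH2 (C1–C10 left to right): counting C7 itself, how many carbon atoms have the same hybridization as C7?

C7 is sp (two π bonds).
C1: sp2
C2: sp2
C3: sp2
C4: sp ✓
C5: sp2
C6: sp ✓
C7: sp ✓
C8: sp3
C9: sp2
C10: sp2
3 carbons are sp.

3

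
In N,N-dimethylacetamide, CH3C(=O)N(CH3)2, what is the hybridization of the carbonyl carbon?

sp2

The carbonyl carbon — 3 σ bonds, plus one π bond. Steric number 3, so sp2.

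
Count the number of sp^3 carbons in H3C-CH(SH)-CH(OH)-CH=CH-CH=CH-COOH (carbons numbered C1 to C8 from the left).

C1: sp3 ✓
C2: sp3 ✓
C3: sp3 ✓
C4: sp2
C5: sp2
C6: sp2
C7: sp2
C8: sp2
C1, C2, C3 → 3 sp3 carbons.

3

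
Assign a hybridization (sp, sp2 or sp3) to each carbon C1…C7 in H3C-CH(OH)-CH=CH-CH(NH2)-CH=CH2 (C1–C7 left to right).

C1 sp3, C2 sp3, C3 sp2, C4 sp2, C5 sp3, C6 sp2, C7 sp2

C1 — 4 σ bonds. Steric number 4, so sp3.
C2 is sp3: 4 σ bonds, 4 electron-density regions.
C3 — 3 σ bonds, plus one π bond. Steric number 3, so sp2.
C4: 3 σ bonds, plus one π bond; 3 regions of electron density → sp2.
C5: 4 σ bonds; 4 regions of electron density → sp3.
C6: 3 σ bonds, plus one π bond — 3 electron domains, sp2.
C7: 3 σ bonds, plus one π bond — 3 electron domains, sp2.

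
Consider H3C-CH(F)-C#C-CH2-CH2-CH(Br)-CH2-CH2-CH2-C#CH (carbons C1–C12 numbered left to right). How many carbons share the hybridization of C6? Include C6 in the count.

C6 is sp3 (only σ bonds).
C1: sp3 ✓
C2: sp3 ✓
C3: sp
C4: sp
C5: sp3 ✓
C6: sp3 ✓
C7: sp3 ✓
C8: sp3 ✓
C9: sp3 ✓
C10: sp3 ✓
C11: sp
C12: sp
8 carbons are sp3.

8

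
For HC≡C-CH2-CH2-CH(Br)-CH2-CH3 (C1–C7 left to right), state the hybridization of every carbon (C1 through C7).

C1 is sp: 2 σ bonds, plus two π bonds, 2 electron-density regions.
C2 (2 σ bonds, plus two π bonds) has steric number 2: sp.
C3 is sp3: 4 σ bonds, 4 electron-density regions.
C4 has 4 σ bonds: steric number 4 → sp3.
C5: 4 σ bonds — 4 electron domains, sp3.
C6 — 4 σ bonds. Steric number 4, so sp3.
C7 — 4 σ bonds. Steric number 4, so sp3.

C1 sp, C2 sp, C3 sp3, C4 sp3, C5 sp3, C6 sp3, C7 sp3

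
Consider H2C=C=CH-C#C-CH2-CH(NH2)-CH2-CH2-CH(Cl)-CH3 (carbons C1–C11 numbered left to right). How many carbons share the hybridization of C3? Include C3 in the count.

C3 is sp2 (one π bond).
C1: sp2 ✓
C2: sp
C3: sp2 ✓
C4: sp
C5: sp
C6: sp3
C7: sp3
C8: sp3
C9: sp3
C10: sp3
C11: sp3
2 carbons are sp2.

2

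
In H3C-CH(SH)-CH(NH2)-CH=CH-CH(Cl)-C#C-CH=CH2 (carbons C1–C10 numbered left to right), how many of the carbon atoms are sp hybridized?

C1: sp3
C2: sp3
C3: sp3
C4: sp2
C5: sp2
C6: sp3
C7: sp ✓
C8: sp ✓
C9: sp2
C10: sp2
C7, C8 → 2 sp carbons.

2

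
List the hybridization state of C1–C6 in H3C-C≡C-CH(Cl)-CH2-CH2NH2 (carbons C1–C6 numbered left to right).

C1 sp3, C2 sp, C3 sp, C4 sp3, C5 sp3, C6 sp3

C1 carries 4 σ bonds, giving a steric number of 4, so it is sp3.
C2 — 2 σ bonds, plus two π bonds. Steric number 2, so sp.
C3 — 2 σ bonds, plus two π bonds. Steric number 2, so sp.
C4 carries 4 σ bonds, giving a steric number of 4, so it is sp3.
C5 is sp3: 4 σ bonds, 4 electron-density regions.
C6: 4 σ bonds; 4 regions of electron density → sp3.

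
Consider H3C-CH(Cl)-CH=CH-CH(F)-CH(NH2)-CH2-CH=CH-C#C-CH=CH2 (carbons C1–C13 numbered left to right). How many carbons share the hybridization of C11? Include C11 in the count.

C11 is sp (two π bonds).
C1: sp3
C2: sp3
C3: sp2
C4: sp2
C5: sp3
C6: sp3
C7: sp3
C8: sp2
C9: sp2
C10: sp ✓
C11: sp ✓
C12: sp2
C13: sp2
2 carbons are sp.

2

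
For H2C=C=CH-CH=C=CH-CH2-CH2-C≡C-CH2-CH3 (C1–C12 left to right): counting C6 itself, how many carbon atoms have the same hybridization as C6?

4

C6 is sp2 (one π bond).
C1: sp2 ✓
C2: sp
C3: sp2 ✓
C4: sp2 ✓
C5: sp
C6: sp2 ✓
C7: sp3
C8: sp3
C9: sp
C10: sp
C11: sp3
C12: sp3
4 carbons are sp2.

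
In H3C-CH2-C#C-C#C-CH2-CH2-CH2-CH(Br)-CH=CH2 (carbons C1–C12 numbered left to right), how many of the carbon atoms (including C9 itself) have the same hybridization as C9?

6

C9 is sp3 (only σ bonds).
C1: sp3 ✓
C2: sp3 ✓
C3: sp
C4: sp
C5: sp
C6: sp
C7: sp3 ✓
C8: sp3 ✓
C9: sp3 ✓
C10: sp3 ✓
C11: sp2
C12: sp2
6 carbons are sp3.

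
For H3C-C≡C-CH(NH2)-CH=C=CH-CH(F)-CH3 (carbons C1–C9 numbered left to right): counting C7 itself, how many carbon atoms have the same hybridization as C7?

C7 is sp2 (one π bond).
C1: sp3
C2: sp
C3: sp
C4: sp3
C5: sp2 ✓
C6: sp
C7: sp2 ✓
C8: sp3
C9: sp3
2 carbons are sp2.

2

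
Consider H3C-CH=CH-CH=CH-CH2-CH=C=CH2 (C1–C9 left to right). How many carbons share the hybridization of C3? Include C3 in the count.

6

C3 is sp2 (one π bond).
C1: sp3
C2: sp2 ✓
C3: sp2 ✓
C4: sp2 ✓
C5: sp2 ✓
C6: sp3
C7: sp2 ✓
C8: sp
C9: sp2 ✓
6 carbons are sp2.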